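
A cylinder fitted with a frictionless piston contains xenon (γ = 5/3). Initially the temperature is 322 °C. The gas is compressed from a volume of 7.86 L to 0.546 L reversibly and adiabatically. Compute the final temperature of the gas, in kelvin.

For a reversible adiabat TV^(γ−1) is constant, so T₂ = T₁ (V₁/V₂)^(γ−1).
T₁ = 322 °C = 595.1 K.
T₂ = 595.1 × (7.86/0.546)^(2/3) = 3522 K.

T₂ ≈ 3520 K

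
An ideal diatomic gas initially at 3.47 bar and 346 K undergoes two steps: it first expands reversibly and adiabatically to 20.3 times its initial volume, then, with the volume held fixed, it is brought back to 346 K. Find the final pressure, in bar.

P₃ ≈ 0.171 bar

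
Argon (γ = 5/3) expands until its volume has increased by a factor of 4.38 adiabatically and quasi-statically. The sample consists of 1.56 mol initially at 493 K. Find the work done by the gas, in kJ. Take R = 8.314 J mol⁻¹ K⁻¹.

W ≈ 6.01 kJ

Adiabatic: T₁V₁^(γ−1) = T₂V₂^(γ−1) ⇒ T₂ = T₁ (V₁/V₂)^(γ−1).
T₂ = 493 × (1/4.38)^(2/3) = 184.2 K.
Q = 0, so ΔU = W_on_gas = nCᵥΔT with Cᵥ = R/(γ−1) = 12.47 J/(mol·K).
ΔU = 1.56 × 12.47 × (184.2 − 493) = -6008 J.
Work done by the gas = −ΔU = 6008 J.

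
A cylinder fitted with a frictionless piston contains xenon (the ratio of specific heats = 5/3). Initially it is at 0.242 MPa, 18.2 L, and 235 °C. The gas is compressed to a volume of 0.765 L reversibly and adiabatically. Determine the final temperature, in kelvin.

T₂ ≈ 4200 K

Adiabatic: T₁V₁^(γ−1) = T₂V₂^(γ−1) ⇒ T₂ = T₁ (V₁/V₂)^(γ−1).
T₁ = 235 °C = 508.1 K.
T₂ = 508.1 × (18.2/0.765)^(2/3) = 4203 K.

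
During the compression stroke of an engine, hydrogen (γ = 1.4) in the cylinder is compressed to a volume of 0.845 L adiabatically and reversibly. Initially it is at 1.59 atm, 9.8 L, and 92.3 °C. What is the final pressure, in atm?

P₂ ≈ 49.1 atm

Adiabatic: P₁V₁^γ = P₂V₂^γ ⇒ P₂ = P₁ (V₁/V₂)^γ.
P₂ = 1.59 × (9.8/0.845)^(1.4) = 49.15 atm.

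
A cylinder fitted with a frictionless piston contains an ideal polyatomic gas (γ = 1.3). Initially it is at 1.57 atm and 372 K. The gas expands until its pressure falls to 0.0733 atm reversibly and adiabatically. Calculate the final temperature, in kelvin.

Adiabatic: T₂/T₁ = (P₂/P₁)^((γ−1)/γ).
T₂ = 372 × (0.0733/1.57)^(0.231) = 183.4 K.

T₂ ≈ 183 K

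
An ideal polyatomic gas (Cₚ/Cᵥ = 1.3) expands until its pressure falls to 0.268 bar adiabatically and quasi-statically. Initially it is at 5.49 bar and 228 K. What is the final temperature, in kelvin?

T₂ ≈ 114 K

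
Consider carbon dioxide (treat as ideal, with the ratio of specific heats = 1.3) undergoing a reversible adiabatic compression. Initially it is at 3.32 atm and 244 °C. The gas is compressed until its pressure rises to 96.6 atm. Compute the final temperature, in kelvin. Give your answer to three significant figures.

T₂ ≈ 1130 K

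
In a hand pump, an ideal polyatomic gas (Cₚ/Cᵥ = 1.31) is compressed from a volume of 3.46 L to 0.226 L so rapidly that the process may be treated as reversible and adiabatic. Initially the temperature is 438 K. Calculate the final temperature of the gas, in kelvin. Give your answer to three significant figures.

T₂ ≈ 1020 K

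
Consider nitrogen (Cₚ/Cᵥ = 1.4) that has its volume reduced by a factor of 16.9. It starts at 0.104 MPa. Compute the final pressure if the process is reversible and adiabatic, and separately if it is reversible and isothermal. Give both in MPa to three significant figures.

adiabatic: 5.45 MPa; isothermal: 1.76 MPa

Isothermal: P₂ = P₁(V₁/V₂) = 0.104×16.9 = 1.758 MPa.
Adiabatic: P₂ = P₁(V₁/V₂)^γ = 0.104×16.9^(1.4) = 5.446 MPa.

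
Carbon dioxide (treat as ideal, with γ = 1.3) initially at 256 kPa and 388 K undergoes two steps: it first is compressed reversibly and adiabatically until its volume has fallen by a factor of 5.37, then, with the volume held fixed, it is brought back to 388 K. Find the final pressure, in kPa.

P₃ ≈ 1370 kPa

Adiabatic step (PV^γ = const): P₂ = 256×5.37^(1.3) = 2276 kPa; T₂ = 388×5.37^(0.3) = 642.4 K.
Isochoric: P₃ = P₂(T₃/T₂) = 2276 × (388/642.4) = 1375 kPa.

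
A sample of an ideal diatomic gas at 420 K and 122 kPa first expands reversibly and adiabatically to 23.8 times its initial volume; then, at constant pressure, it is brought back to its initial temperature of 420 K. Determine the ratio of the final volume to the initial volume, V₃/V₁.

For a diatomic ideal gas γ = 7/5.
Adiabatic step: V₂/V₁ = 23.8; T₂ = T₁·(1/23.8)^(2/5) = 118.2 K.
Isobaric step: V₃/V₂ = T₃/T₂ = 420/118.2.
V₃/V₁ = (V₂/V₁)(V₃/V₂) = 23.8 × (420/118.2) = 84.57.

V₃/V₁ ≈ 84.6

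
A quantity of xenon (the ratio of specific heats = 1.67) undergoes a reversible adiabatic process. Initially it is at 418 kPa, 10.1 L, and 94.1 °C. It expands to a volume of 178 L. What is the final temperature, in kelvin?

Adiabatic: T₁V₁^(γ−1) = T₂V₂^(γ−1) ⇒ T₂ = T₁ (V₁/V₂)^(γ−1).
T₁ = 94.1 °C = 367.2 K.
T₂ = 367.2 × (10.1/178)^(0.67) = 53.71 K.

T₂ ≈ 53.7 K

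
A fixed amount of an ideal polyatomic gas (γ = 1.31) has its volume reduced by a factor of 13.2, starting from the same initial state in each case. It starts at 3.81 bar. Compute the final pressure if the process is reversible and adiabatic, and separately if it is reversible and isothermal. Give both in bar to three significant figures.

Isothermal: P₂ = P₁(V₁/V₂) = 3.81×13.2 = 50.29 bar.
Adiabatic: P₂ = P₁(V₁/V₂)^γ = 3.81×13.2^(1.31) = 111.9 bar.

adiabatic: 112 bar; isothermal: 50.3 bar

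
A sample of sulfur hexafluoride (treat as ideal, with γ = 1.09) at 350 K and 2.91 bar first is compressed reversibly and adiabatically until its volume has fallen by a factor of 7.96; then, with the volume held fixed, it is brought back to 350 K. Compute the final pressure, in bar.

P₃ ≈ 23.2 bar

Adiabatic step (PV^γ = const): P₂ = 2.91×7.96^(1.09) = 27.92 bar; T₂ = 350×7.96^(0.09) = 421.8 K.
Isochoric: P₃ = P₂(T₃/T₂) = 27.92 × (350/421.8) = 23.16 bar.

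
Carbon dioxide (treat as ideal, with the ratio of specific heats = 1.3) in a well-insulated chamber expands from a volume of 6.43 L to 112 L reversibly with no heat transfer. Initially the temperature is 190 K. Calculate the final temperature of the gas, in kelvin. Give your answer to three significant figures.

T₂ ≈ 80.6 K

Adiabatic: T₁V₁^(γ−1) = T₂V₂^(γ−1) ⇒ T₂ = T₁ (V₁/V₂)^(γ−1).
T₂ = 190 × (6.43/112)^(0.3) = 80.62 K.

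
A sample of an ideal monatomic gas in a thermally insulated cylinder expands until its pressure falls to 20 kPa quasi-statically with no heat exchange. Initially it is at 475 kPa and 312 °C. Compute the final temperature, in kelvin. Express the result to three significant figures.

T₂ ≈ 165 K

Adiabatic: T₂/T₁ = (P₂/P₁)^((γ−1)/γ).
For a monatomic ideal gas γ = 5/3, so (γ−1)/γ = 2/5.
T₁ = 312 °C = 585.1 K.
T₂ = 585.1 × (20/475)^(2/5) = 164.8 K.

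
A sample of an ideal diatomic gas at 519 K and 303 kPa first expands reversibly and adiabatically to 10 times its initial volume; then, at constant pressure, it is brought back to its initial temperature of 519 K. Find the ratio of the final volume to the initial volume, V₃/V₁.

V₃/V₁ ≈ 25.1

For a diatomic ideal gas γ = 7/5.
Adiabatic step: V₂/V₁ = 10; T₂ = T₁·(1/10)^(2/5) = 206.6 K.
Isobaric step: V₃/V₂ = T₃/T₂ = 519/206.6.
V₃/V₁ = (V₂/V₁)(V₃/V₂) = 10 × (519/206.6) = 25.12.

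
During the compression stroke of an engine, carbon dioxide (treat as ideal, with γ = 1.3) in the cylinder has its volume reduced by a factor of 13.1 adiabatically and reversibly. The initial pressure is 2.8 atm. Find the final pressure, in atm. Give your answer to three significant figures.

Since PV^γ is constant along a reversible adiabat, P₂ = P₁ (V₁/V₂)^γ.
P₂ = 2.8 × 13.1^(1.3) = 79.36 atm.

P₂ ≈ 79.4 atm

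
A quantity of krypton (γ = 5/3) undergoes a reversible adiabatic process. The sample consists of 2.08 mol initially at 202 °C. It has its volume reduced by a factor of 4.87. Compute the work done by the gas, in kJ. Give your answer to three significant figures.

Adiabatic: T₁V₁^(γ−1) = T₂V₂^(γ−1) ⇒ T₂ = T₁ (V₁/V₂)^(γ−1).
T₁ = 202 °C = 475.1 K.
T₂ = 475.1 × 4.87^(2/3) = 1365 K.
Q = 0, so ΔU = W_on_gas = nCᵥΔT with Cᵥ = R/(γ−1) = 12.47 J/(mol·K).
ΔU = 2.08 × 12.47 × (1365 − 475.1) = 23090 J.
Work done by the gas = −ΔU = -23090 J.

W ≈ -23.1 kJ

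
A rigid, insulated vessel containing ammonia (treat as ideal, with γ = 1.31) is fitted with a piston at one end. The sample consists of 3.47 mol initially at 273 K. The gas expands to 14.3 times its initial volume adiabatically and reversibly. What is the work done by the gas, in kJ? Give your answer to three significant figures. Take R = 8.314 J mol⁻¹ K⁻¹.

Adiabatic: T₁V₁^(γ−1) = T₂V₂^(γ−1) ⇒ T₂ = T₁ (V₁/V₂)^(γ−1).
T₂ = 273 × (1/14.3)^(0.31) = 119.7 K.
Q = 0, so ΔU = W_on_gas = nCᵥΔT with Cᵥ = R/(γ−1) = 26.82 J/(mol·K).
ΔU = 3.47 × 26.82 × (119.7 − 273) = -14270 J.
Work done by the gas = −ΔU = 14270 J.

W ≈ 14.3 kJ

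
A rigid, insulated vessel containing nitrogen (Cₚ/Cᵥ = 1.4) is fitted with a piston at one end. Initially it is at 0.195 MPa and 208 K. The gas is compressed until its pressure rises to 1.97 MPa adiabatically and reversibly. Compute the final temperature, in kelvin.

T₂ ≈ 403 K

Adiabatic: T₂/T₁ = (P₂/P₁)^((γ−1)/γ).
T₂ = 208 × (1.97/0.195)^(0.286) = 402.8 K.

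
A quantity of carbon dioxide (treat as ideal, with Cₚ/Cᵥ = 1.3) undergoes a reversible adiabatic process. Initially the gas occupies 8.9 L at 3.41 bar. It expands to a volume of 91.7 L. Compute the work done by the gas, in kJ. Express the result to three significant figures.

W ≈ 5.09 kJ

P₂ = P₁(V₁/V₂)^γ = 3.41×(8.9/91.7)^(1.3) = 0.1644 bar.
For a reversible adiabat, W_by_gas = (P₁V₁ − P₂V₂)/(γ−1).
W_by = (341000×0.0089 − 16440×0.0917) / (0.3) = 5091 J.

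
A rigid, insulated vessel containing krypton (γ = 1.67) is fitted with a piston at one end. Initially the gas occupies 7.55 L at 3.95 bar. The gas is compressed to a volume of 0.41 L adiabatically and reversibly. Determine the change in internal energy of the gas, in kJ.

ΔU ≈ 26.9 kJ

P₂ = P₁(V₁/V₂)^γ = 3.95×(7.55/0.41)^(1.67) = 512.2 bar.
For a reversible adiabat, W_by_gas = (P₁V₁ − P₂V₂)/(γ−1).
W_by = (395000×0.00755 − 5.122×10^7×0.00041) / (0.67) = -26890 J.
Q = 0 ⇒ ΔU = −W_by = 26890 J.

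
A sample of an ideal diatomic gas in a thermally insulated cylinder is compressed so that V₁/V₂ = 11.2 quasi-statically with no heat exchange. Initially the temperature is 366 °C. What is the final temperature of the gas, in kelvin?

T₂ ≈ 1680 K

Adiabatic: T₁V₁^(γ−1) = T₂V₂^(γ−1) ⇒ T₂ = T₁ (V₁/V₂)^(γ−1).
For a diatomic ideal gas γ = 7/5, so γ−1 = 2/5.
T₁ = 366 °C = 639.1 K.
T₂ = 639.1 × 11.2^(2/5) = 1680 K.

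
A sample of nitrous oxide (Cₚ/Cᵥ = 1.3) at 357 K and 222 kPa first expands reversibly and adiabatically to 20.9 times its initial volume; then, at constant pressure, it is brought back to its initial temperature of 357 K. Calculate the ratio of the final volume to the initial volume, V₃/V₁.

V₃/V₁ ≈ 52.0

Adiabatic step: V₂/V₁ = 20.9; T₂ = T₁·(1/20.9)^(0.3) = 143.4 K.
Isobaric step: V₃/V₂ = T₃/T₂ = 357/143.4.
V₃/V₁ = (V₂/V₁)(V₃/V₂) = 20.9 × (357/143.4) = 52.02.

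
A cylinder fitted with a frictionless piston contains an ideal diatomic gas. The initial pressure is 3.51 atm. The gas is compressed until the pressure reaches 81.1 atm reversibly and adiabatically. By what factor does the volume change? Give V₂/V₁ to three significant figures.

V₂/V₁ ≈ 0.106

From PV^γ = const, V₂/V₁ = (P₁/P₂)^(1/γ).
For a diatomic ideal gas γ = 7/5.
V₂/V₁ = (3.51/81.1)^(5/7) = 0.1061.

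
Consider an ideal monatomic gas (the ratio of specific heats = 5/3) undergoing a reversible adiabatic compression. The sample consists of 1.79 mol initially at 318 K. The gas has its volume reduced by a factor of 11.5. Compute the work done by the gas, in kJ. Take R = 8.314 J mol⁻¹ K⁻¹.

W ≈ -29.1 kJ

Adiabatic: T₁V₁^(γ−1) = T₂V₂^(γ−1) ⇒ T₂ = T₁ (V₁/V₂)^(γ−1).
T₂ = 318 × 11.5^(2/3) = 1620 K.
Q = 0, so ΔU = W_on_gas = nCᵥΔT with Cᵥ = R/(γ−1) = 12.47 J/(mol·K).
ΔU = 1.79 × 12.47 × (1620 − 318) = 29070 J.
Work done by the gas = −ΔU = -29070 J.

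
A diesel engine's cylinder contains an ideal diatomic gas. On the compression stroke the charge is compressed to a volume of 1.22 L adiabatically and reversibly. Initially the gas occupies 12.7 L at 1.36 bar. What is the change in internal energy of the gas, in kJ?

ΔU ≈ 6.70 kJ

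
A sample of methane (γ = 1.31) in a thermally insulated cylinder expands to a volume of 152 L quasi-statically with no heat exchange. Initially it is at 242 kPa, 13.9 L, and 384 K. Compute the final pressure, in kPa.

Since PV^γ is constant along a reversible adiabat, P₂ = P₁ (V₁/V₂)^γ.
P₂ = 242 × (13.9/152)^(1.31) = 10.54 kPa.

P₂ ≈ 10.5 kPa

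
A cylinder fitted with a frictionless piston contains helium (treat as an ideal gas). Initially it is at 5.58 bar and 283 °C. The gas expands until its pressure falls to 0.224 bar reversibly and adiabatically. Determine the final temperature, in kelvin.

Adiabatic: T₂/T₁ = (P₂/P₁)^((γ−1)/γ).
For a monatomic ideal gas γ = 5/3, so (γ−1)/γ = 2/5.
T₁ = 283 °C = 556.1 K.
T₂ = 556.1 × (0.224/5.58)^(2/5) = 153.7 K.

T₂ ≈ 154 K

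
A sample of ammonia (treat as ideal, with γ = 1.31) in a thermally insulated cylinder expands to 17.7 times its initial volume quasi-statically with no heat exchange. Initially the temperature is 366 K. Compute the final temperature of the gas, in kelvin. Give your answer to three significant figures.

T₂ ≈ 150 K

For a reversible adiabat TV^(γ−1) is constant, so T₂ = T₁ (V₁/V₂)^(γ−1).
T₂ = 366 × (1/17.7)^(0.31) = 150.2 K.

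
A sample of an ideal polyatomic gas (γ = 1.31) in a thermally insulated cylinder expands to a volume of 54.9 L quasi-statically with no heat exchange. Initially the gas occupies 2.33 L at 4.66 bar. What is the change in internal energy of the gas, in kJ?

ΔU ≈ -2.19 kJ

P₂ = P₁(V₁/V₂)^γ = 4.66×(2.33/54.9)^(1.31) = 0.07426 bar.
For a reversible adiabat, W_by_gas = (P₁V₁ − P₂V₂)/(γ−1).
W_by = (466000×0.00233 − 7426×0.0549) / (0.31) = 2187 J.
Q = 0 ⇒ ΔU = −W_by = -2187 J.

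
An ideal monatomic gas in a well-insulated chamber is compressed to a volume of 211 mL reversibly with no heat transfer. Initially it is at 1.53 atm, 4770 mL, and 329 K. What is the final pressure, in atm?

Since PV^γ is constant along a reversible adiabat, P₂ = P₁ (V₁/V₂)^γ.
γ = 5/3 for a monatomic ideal gas.
P₂ = 1.53 × (4770/211)^(5/3) = 276.5 atm.

P₂ ≈ 277 atm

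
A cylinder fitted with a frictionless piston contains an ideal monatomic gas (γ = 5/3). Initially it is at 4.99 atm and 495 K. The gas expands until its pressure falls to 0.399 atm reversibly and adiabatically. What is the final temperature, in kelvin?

T₂ ≈ 180 K

Adiabatic: T₂/T₁ = (P₂/P₁)^((γ−1)/γ).
T₂ = 495 × (0.399/4.99)^(2/5) = 180.2 K.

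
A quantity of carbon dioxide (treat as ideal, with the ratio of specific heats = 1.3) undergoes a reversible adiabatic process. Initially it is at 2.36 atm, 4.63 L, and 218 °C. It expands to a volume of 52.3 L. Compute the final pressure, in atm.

P₂ ≈ 0.101 atm

Since PV^γ is constant along a reversible adiabat, P₂ = P₁ (V₁/V₂)^γ.
P₂ = 2.36 × (4.63/52.3)^(1.3) = 0.101 atm.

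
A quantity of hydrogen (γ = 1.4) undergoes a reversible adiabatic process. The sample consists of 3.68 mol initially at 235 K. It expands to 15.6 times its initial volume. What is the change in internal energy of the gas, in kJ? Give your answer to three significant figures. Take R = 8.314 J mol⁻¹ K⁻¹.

ΔU ≈ -12.0 kJ

For a reversible adiabat TV^(γ−1) is constant, so T₂ = T₁ (V₁/V₂)^(γ−1).
T₂ = 235 × (1/15.6)^(0.4) = 78.31 K.
Q = 0, so ΔU = W_on_gas = nCᵥΔT with Cᵥ = R/(γ−1) = 20.79 J/(mol·K).
ΔU = 3.68 × 20.79 × (78.31 − 235) = -11990 J.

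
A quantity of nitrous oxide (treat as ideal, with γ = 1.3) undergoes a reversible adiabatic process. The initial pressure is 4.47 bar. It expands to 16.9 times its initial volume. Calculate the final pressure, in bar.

P₂ ≈ 0.113 bar

Since PV^γ is constant along a reversible adiabat, P₂ = P₁ (V₁/V₂)^γ.
P₂ = 4.47 × (1/16.9)^(1.3) = 0.1133 bar.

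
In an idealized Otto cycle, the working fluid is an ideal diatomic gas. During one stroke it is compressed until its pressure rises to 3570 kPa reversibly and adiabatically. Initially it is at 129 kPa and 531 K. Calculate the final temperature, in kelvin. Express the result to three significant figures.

Along an adiabat T P^((1−γ)/γ) is constant, so T₂ = T₁ (P₂/P₁)^((γ−1)/γ).
For a diatomic ideal gas γ = 7/5, so (γ−1)/γ = 2/7.
T₂ = 531 × (3570/129)^(2/7) = 1371 K.

T₂ ≈ 1370 K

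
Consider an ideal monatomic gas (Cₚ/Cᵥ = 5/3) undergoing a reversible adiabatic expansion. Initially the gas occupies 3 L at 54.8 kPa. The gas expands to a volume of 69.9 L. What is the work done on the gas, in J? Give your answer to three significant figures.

W ≈ -216 J

P₂ = P₁(V₁/V₂)^γ = 54.8×(3/69.9)^(5/3) = 0.2883 kPa.
For a reversible adiabat, W_by_gas = (P₁V₁ − P₂V₂)/(γ−1).
W_by = (54800×0.003 − 288.3×0.0699) / (2/3) = 216.4 J.
W_on_gas = −W_by = -216.4 J.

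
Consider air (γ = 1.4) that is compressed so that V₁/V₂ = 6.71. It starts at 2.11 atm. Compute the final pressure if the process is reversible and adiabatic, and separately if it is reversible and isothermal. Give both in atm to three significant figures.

adiabatic: 30.3 atm; isothermal: 14.2 atm

Isothermal: P₂ = P₁(V₁/V₂) = 2.11×6.71 = 14.16 atm.
Adiabatic: P₂ = P₁(V₁/V₂)^γ = 2.11×6.71^(1.4) = 30.32 atm.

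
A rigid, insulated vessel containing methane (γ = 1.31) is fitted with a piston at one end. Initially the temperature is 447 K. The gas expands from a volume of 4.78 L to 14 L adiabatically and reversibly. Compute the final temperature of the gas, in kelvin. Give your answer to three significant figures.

T₂ ≈ 320 K

Adiabatic: T₁V₁^(γ−1) = T₂V₂^(γ−1) ⇒ T₂ = T₁ (V₁/V₂)^(γ−1).
T₂ = 447 × (4.78/14)^(0.31) = 320.4 K.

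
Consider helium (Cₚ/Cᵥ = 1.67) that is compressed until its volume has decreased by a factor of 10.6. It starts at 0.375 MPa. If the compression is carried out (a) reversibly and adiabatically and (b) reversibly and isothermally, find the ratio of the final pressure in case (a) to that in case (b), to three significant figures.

P_adiabatic / P_isothermal ≈ 4.86

Isothermal: P_b = P₁(V₁/V₂) = 0.375×10.6.
Adiabatic: P_a = P₁(V₁/V₂)^γ = 0.375×10.6^(1.67).
P_a/P_b = (V₁/V₂)^(γ−1) = 10.6^(0.67) = 4.864.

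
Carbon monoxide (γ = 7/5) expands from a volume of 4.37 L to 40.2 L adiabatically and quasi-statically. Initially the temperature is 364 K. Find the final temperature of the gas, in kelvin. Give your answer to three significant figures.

T₂ ≈ 150 K

For a reversible adiabat TV^(γ−1) is constant, so T₂ = T₁ (V₁/V₂)^(γ−1).
T₂ = 364 × (4.37/40.2)^(2/5) = 149.8 K.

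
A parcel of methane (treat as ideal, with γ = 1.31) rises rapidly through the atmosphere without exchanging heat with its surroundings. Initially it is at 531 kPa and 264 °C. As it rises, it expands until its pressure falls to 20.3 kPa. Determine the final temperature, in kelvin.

Adiabatic: T₂/T₁ = (P₂/P₁)^((γ−1)/γ).
T₁ = 264 °C = 537.1 K.
T₂ = 537.1 × (20.3/531)^(0.237) = 248.1 K.

T₂ ≈ 248 K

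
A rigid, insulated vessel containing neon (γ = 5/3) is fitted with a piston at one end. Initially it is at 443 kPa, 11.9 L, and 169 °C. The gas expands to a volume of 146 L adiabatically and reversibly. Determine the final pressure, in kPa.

Adiabatic: P₁V₁^γ = P₂V₂^γ ⇒ P₂ = P₁ (V₁/V₂)^γ.
P₂ = 443 × (11.9/146)^(5/3) = 6.788 kPa.

P₂ ≈ 6.79 kPa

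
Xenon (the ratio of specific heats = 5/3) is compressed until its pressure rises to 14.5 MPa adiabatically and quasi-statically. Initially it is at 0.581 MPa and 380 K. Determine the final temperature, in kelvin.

T₂ ≈ 1380 K

Adiabatic: T₂/T₁ = (P₂/P₁)^((γ−1)/γ).
T₂ = 380 × (14.5/0.581)^(2/5) = 1376 K.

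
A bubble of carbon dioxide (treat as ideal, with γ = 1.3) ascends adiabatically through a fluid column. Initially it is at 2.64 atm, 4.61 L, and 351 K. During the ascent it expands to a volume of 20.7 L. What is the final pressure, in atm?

P₂ ≈ 0.375 atm

Adiabatic: P₁V₁^γ = P₂V₂^γ ⇒ P₂ = P₁ (V₁/V₂)^γ.
P₂ = 2.64 × (4.61/20.7)^(1.3) = 0.3747 atm.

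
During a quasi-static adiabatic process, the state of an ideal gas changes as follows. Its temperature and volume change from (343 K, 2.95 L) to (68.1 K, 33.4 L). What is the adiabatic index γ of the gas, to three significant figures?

TV^(γ−1) = const ⇒ γ − 1 = ln(T₂/T₁) / ln(V₁/V₂).
γ = 1 + ln(68.1/343) / ln(2.95/33.4) = 1.666.

γ ≈ 1.67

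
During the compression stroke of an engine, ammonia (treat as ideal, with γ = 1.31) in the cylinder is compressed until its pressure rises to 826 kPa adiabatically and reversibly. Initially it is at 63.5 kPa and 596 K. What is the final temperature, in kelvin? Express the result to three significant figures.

Along an adiabat T P^((1−γ)/γ) is constant, so T₂ = T₁ (P₂/P₁)^((γ−1)/γ).
T₂ = 596 × (826/63.5)^(0.237) = 1094 K.

T₂ ≈ 1090 K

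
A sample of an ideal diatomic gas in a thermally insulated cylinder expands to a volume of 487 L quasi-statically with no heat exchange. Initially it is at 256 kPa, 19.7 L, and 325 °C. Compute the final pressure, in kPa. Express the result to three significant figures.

P₂ ≈ 2.87 kPa

Adiabatic: P₁V₁^γ = P₂V₂^γ ⇒ P₂ = P₁ (V₁/V₂)^γ.
γ = 7/5 for a diatomic ideal gas.
P₂ = 256 × (19.7/487)^(7/5) = 2.87 kPa.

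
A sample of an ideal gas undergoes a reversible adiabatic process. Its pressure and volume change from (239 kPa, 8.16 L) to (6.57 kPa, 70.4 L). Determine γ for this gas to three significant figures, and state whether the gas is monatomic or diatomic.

γ ≈ 1.67; monatomic

PV^γ = const ⇒ γ = ln(P₂/P₁) / ln(V₁/V₂).
γ = ln(6.57/239) / ln(8.16/70.4) = 1.668.
γ ≈ 1.67 is close to 5/3, so the gas is monatomic.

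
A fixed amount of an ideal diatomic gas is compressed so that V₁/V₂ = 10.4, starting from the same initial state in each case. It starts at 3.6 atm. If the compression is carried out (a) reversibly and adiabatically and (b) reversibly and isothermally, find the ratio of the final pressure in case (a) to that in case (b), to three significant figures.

P_adiabatic / P_isothermal ≈ 2.55

For a diatomic ideal gas γ = 7/5.
Isothermal: P_b = P₁(V₁/V₂) = 3.6×10.4.
Adiabatic: P_a = P₁(V₁/V₂)^γ = 3.6×10.4^(7/5).
P_a/P_b = (V₁/V₂)^(γ−1) = 10.4^(2/5) = 2.552.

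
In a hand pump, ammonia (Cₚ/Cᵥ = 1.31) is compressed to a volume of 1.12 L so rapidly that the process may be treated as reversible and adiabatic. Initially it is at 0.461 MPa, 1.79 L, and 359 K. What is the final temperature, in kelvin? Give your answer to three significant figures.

T₂ ≈ 415 K

For a reversible adiabat TV^(γ−1) is constant, so T₂ = T₁ (V₁/V₂)^(γ−1).
T₂ = 359 × (1.79/1.12)^(0.31) = 415.2 K.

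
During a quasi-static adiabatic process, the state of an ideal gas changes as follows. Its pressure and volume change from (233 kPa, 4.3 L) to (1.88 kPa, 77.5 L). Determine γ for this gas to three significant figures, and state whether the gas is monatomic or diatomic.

γ ≈ 1.67; monatomic

PV^γ = const ⇒ γ = ln(P₂/P₁) / ln(V₁/V₂).
γ = ln(1.88/233) / ln(4.3/77.5) = 1.667.
γ ≈ 1.67 is close to 5/3, so the gas is monatomic.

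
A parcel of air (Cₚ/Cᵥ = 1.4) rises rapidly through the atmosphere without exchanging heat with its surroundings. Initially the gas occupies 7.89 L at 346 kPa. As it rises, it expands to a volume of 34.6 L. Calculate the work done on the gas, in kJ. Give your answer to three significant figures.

W ≈ -3.05 kJ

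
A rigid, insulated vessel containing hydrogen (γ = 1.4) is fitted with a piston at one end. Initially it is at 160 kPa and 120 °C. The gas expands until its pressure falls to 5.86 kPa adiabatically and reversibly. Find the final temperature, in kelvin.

Along an adiabat T P^((1−γ)/γ) is constant, so T₂ = T₁ (P₂/P₁)^((γ−1)/γ).
T₁ = 120 °C = 393.1 K.
T₂ = 393.1 × (5.86/160)^(0.286) = 152.8 K.

T₂ ≈ 153 K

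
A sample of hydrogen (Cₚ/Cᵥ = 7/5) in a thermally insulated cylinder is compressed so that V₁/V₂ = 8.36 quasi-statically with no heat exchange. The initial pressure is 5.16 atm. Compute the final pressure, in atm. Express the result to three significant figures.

P₂ ≈ 101 atm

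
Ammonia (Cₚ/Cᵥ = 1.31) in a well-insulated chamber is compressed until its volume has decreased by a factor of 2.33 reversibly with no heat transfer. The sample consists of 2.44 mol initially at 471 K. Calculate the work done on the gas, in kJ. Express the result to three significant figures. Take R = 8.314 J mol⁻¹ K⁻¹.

W ≈ 9.24 kJ

Adiabatic: T₁V₁^(γ−1) = T₂V₂^(γ−1) ⇒ T₂ = T₁ (V₁/V₂)^(γ−1).
T₂ = 471 × 2.33^(0.31) = 612.2 K.
Q = 0, so ΔU = W_on_gas = nCᵥΔT with Cᵥ = R/(γ−1) = 26.82 J/(mol·K).
ΔU = 2.44 × 26.82 × (612.2 − 471) = 9241 J.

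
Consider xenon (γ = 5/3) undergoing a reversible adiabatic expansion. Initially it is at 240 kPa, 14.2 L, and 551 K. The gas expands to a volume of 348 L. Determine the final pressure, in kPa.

Since PV^γ is constant along a reversible adiabat, P₂ = P₁ (V₁/V₂)^γ.
P₂ = 240 × (14.2/348)^(5/3) = 1.161 kPa.

P₂ ≈ 1.16 kPa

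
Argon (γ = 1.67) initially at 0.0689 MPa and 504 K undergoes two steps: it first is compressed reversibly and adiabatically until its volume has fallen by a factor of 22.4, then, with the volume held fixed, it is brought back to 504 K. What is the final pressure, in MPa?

P₃ ≈ 1.54 MPa

Adiabatic step (PV^γ = const): P₂ = 0.0689×22.4^(1.67) = 12.39 MPa; T₂ = 504×22.4^(0.67) = 4047 K.
Isochoric: P₃ = P₂(T₃/T₂) = 12.39 × (504/4047) = 1.543 MPa.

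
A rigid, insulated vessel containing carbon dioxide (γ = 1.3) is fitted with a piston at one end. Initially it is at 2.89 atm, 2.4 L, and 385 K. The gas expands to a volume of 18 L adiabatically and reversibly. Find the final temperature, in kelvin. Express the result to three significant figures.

Adiabatic: T₁V₁^(γ−1) = T₂V₂^(γ−1) ⇒ T₂ = T₁ (V₁/V₂)^(γ−1).
T₂ = 385 × (2.4/18)^(0.3) = 210.3 K.

T₂ ≈ 210 K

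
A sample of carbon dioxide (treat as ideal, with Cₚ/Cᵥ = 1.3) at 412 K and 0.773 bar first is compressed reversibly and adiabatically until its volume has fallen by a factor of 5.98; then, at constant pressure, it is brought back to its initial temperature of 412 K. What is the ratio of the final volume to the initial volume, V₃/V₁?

V₃/V₁ ≈ 0.0978

Adiabatic step: V₂/V₁ = 0.1672; T₂ = T₁·5.98^(0.3) = 704.5 K.
Isobaric step: V₃/V₂ = T₃/T₂ = 412/704.5.
V₃/V₁ = (V₂/V₁)(V₃/V₂) = 0.1672 × (412/704.5) = 0.09779.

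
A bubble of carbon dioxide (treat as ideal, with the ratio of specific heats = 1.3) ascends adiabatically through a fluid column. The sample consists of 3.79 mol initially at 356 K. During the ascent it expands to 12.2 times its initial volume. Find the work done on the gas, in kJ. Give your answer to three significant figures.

W ≈ -19.7 kJ

Adiabatic: T₁V₁^(γ−1) = T₂V₂^(γ−1) ⇒ T₂ = T₁ (V₁/V₂)^(γ−1).
T₂ = 356 × (1/12.2)^(0.3) = 168.1 K.
Q = 0, so ΔU = W_on_gas = nCᵥΔT with Cᵥ = R/(γ−1) = 27.71 J/(mol·K).
ΔU = 3.79 × 27.71 × (168.1 − 356) = -19740 J.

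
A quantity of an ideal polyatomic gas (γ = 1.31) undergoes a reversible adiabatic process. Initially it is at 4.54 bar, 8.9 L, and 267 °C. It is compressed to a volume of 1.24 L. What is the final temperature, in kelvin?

T₂ ≈ 995 K

Adiabatic: T₁V₁^(γ−1) = T₂V₂^(γ−1) ⇒ T₂ = T₁ (V₁/V₂)^(γ−1).
T₁ = 267 °C = 540.1 K.
T₂ = 540.1 × (8.9/1.24)^(0.31) = 995.1 K.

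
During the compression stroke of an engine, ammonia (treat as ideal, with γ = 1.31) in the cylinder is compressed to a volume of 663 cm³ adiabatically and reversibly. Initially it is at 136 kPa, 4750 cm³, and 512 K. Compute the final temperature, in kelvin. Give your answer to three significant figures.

For a reversible adiabat TV^(γ−1) is constant, so T₂ = T₁ (V₁/V₂)^(γ−1).
T₂ = 512 × (4750/663)^(0.31) = 942.7 K.

T₂ ≈ 943 K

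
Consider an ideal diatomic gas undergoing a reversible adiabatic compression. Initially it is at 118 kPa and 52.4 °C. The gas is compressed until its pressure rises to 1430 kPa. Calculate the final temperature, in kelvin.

Along an adiabat T P^((1−γ)/γ) is constant, so T₂ = T₁ (P₂/P₁)^((γ−1)/γ).
For a diatomic ideal gas γ = 7/5, so (γ−1)/γ = 2/7.
T₁ = 52.4 °C = 325.5 K.
T₂ = 325.5 × (1430/118)^(2/7) = 664 K.

T₂ ≈ 664 K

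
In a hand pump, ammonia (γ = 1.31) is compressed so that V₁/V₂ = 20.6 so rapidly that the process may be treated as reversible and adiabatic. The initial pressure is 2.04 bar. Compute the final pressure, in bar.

Adiabatic: P₁V₁^γ = P₂V₂^γ ⇒ P₂ = P₁ (V₁/V₂)^γ.
P₂ = 2.04 × 20.6^(1.31) = 107.3 bar.

P₂ ≈ 107 bar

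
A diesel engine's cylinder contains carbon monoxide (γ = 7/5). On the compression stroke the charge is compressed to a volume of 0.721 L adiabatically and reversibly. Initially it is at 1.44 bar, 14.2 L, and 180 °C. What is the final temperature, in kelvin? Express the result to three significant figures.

Adiabatic: T₁V₁^(γ−1) = T₂V₂^(γ−1) ⇒ T₂ = T₁ (V₁/V₂)^(γ−1).
T₁ = 180 °C = 453.1 K.
T₂ = 453.1 × (14.2/0.721)^(2/5) = 1493 K.

T₂ ≈ 1490 K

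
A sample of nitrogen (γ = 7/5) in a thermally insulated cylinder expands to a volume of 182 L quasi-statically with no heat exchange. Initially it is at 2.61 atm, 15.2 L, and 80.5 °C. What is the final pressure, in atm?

P₂ ≈ 0.0807 atm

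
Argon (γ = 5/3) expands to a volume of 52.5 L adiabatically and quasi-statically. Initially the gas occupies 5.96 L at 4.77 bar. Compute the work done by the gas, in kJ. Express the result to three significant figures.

W ≈ 3.26 kJ

P₂ = P₁(V₁/V₂)^γ = 4.77×(5.96/52.5)^(5/3) = 0.127 bar.
For a reversible adiabat, W_by_gas = (P₁V₁ − P₂V₂)/(γ−1).
W_by = (477000×0.00596 − 12700×0.0525) / (2/3) = 3265 J.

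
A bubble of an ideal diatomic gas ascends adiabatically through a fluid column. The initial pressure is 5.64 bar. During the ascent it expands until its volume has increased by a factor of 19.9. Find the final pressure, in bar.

P₂ ≈ 0.0857 bar

Adiabatic: P₁V₁^γ = P₂V₂^γ ⇒ P₂ = P₁ (V₁/V₂)^γ.
For a diatomic ideal gas γ = 7/5.
P₂ = 5.64 × (1/19.9)^(7/5) = 0.08568 bar.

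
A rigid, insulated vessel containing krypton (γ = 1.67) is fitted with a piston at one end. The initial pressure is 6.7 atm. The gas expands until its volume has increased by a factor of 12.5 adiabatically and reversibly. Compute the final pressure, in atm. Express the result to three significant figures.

Adiabatic: P₁V₁^γ = P₂V₂^γ ⇒ P₂ = P₁ (V₁/V₂)^γ.
P₂ = 6.7 × (1/12.5)^(1.67) = 0.09868 atm.

P₂ ≈ 0.0987 atm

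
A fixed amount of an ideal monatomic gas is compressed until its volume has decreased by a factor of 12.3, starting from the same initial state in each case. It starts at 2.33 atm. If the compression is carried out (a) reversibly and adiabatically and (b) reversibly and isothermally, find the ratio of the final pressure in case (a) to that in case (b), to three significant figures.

For a monatomic ideal gas γ = 5/3.
Isothermal: P_b = P₁(V₁/V₂) = 2.33×12.3.
Adiabatic: P_a = P₁(V₁/V₂)^γ = 2.33×12.3^(5/3).
P_a/P_b = (V₁/V₂)^(γ−1) = 12.3^(2/3) = 5.328.

P_adiabatic / P_isothermal ≈ 5.33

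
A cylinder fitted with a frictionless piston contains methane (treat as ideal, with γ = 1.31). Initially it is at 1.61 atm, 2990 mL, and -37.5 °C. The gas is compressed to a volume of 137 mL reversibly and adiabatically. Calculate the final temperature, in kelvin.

Adiabatic: T₁V₁^(γ−1) = T₂V₂^(γ−1) ⇒ T₂ = T₁ (V₁/V₂)^(γ−1).
T₁ = -37.5 °C = 235.6 K.
T₂ = 235.6 × (2990/137)^(0.31) = 612.8 K.

T₂ ≈ 613 K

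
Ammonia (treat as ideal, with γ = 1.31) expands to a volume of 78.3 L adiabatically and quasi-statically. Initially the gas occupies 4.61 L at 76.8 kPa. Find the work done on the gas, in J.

P₂ = P₁(V₁/V₂)^γ = 76.8×(4.61/78.3)^(1.31) = 1.879 kPa.
For a reversible adiabat, W_by_gas = (P₁V₁ − P₂V₂)/(γ−1).
W_by = (76800×0.00461 − 1879×0.0783) / (0.31) = 667.4 J.
W_on_gas = −W_by = -667.4 J.

W ≈ -667 J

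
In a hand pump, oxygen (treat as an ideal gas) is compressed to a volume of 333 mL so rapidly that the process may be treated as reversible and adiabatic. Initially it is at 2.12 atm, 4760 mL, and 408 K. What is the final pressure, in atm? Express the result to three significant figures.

P₂ ≈ 87.8 atm

Adiabatic: P₁V₁^γ = P₂V₂^γ ⇒ P₂ = P₁ (V₁/V₂)^γ.
γ = 7/5 for a diatomic ideal gas.
P₂ = 2.12 × (4760/333)^(7/5) = 87.81 atm.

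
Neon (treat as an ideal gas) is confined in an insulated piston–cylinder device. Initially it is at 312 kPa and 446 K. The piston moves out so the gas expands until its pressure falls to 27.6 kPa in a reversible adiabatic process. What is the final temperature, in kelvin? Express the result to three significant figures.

Along an adiabat T P^((1−γ)/γ) is constant, so T₂ = T₁ (P₂/P₁)^((γ−1)/γ).
For a monatomic ideal gas γ = 5/3, so (γ−1)/γ = 2/5.
T₂ = 446 × (27.6/312)^(2/5) = 169.1 K.

T₂ ≈ 169 K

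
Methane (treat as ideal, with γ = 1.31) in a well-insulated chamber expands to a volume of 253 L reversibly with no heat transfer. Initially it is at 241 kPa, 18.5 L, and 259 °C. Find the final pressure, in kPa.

Since PV^γ is constant along a reversible adiabat, P₂ = P₁ (V₁/V₂)^γ.
P₂ = 241 × (18.5/253)^(1.31) = 7.833 kPa.

P₂ ≈ 7.83 kPa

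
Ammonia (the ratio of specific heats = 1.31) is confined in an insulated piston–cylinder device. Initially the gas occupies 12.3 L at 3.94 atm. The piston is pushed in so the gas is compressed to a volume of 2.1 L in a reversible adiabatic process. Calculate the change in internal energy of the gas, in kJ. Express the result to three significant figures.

P₂ = P₁(V₁/V₂)^γ = 3.94×(12.3/2.1)^(1.31) = 39.92 atm.
For a reversible adiabat, W_by_gas = (P₁V₁ − P₂V₂)/(γ−1).
W_by = (399200×0.0123 − 4.045×10^6×0.0021) / (0.31) = -11560 J.
Q = 0 ⇒ ΔU = −W_by = 11560 J.

ΔU ≈ 11.6 kJ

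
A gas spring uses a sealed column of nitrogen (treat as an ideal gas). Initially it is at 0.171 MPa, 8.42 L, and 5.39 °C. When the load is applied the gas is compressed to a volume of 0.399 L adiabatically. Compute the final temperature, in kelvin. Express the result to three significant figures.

T₂ ≈ 943 K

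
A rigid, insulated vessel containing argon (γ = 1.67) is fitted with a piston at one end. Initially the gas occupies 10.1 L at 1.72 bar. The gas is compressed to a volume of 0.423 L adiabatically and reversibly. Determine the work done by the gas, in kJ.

W ≈ -19.1 kJ

P₂ = P₁(V₁/V₂)^γ = 1.72×(10.1/0.423)^(1.67) = 344.2 bar.
For a reversible adiabat, W_by_gas = (P₁V₁ − P₂V₂)/(γ−1).
W_by = (172000×0.0101 − 3.442×10^7×0.000423) / (0.67) = -19140 J.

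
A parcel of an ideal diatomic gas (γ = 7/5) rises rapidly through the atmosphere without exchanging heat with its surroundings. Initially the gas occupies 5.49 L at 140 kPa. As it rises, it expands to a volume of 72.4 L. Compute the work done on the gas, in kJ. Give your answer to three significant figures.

W ≈ -1.24 kJ

P₂ = P₁(V₁/V₂)^γ = 140×(5.49/72.4)^(7/5) = 3.784 kPa.
For a reversible adiabat, W_by_gas = (P₁V₁ − P₂V₂)/(γ−1).
W_by = (140000×0.00549 − 3784×0.0724) / (2/5) = 1237 J.
W_on_gas = −W_by = -1237 J.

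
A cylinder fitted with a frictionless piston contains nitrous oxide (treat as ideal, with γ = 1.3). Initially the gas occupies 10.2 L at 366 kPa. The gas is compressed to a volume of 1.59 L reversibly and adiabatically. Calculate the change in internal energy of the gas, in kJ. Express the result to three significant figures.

ΔU ≈ 9.29 kJ

P₂ = P₁(V₁/V₂)^γ = 366×(10.2/1.59)^(1.3) = 4101 kPa.
For a reversible adiabat, W_by_gas = (P₁V₁ − P₂V₂)/(γ−1).
W_by = (366000×0.0102 − 4.101×10^6×0.00159) / (0.3) = -9289 J.
Q = 0 ⇒ ΔU = −W_by = 9289 J.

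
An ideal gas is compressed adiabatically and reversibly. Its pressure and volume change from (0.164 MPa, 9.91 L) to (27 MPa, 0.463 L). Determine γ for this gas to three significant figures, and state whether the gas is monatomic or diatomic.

γ ≈ 1.67; monatomic

PV^γ = const ⇒ γ = ln(P₂/P₁) / ln(V₁/V₂).
γ = ln(27/0.164) / ln(9.91/0.463) = 1.666.
γ ≈ 1.67 is close to 5/3, so the gas is monatomic.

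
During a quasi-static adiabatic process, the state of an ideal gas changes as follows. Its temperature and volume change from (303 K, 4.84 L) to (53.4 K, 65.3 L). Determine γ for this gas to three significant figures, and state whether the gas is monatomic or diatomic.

TV^(γ−1) = const ⇒ γ − 1 = ln(T₂/T₁) / ln(V₁/V₂).
γ = 1 + ln(53.4/303) / ln(4.84/65.3) = 1.667.
γ ≈ 1.67 is close to 5/3, so the gas is monatomic.

γ ≈ 1.67; monatomic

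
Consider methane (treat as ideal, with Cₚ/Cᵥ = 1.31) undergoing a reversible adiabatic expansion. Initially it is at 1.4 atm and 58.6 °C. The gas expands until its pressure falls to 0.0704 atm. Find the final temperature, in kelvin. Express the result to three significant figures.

T₂ ≈ 164 K

Adiabatic: T₂/T₁ = (P₂/P₁)^((γ−1)/γ).
T₁ = 58.6 °C = 331.8 K.
T₂ = 331.8 × (0.0704/1.4)^(0.237) = 163.5 K.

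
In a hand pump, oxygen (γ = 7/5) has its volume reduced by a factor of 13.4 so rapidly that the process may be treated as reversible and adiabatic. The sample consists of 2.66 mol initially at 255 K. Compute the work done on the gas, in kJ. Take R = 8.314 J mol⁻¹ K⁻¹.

For a reversible adiabat TV^(γ−1) is constant, so T₂ = T₁ (V₁/V₂)^(γ−1).
T₂ = 255 × 13.4^(2/5) = 720.1 K.
Q = 0, so ΔU = W_on_gas = nCᵥΔT with Cᵥ = R/(γ−1) = 20.79 J/(mol·K).
ΔU = 2.66 × 20.79 × (720.1 − 255) = 25710 J.

W ≈ 25.7 kJ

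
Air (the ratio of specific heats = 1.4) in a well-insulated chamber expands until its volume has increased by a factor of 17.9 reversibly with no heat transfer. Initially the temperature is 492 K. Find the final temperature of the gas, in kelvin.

T₂ ≈ 155 K

Adiabatic: T₁V₁^(γ−1) = T₂V₂^(γ−1) ⇒ T₂ = T₁ (V₁/V₂)^(γ−1).
T₂ = 492 × (1/17.9)^(0.4) = 155.2 K.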